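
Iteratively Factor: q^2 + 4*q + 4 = (q + 2)*(q + 2)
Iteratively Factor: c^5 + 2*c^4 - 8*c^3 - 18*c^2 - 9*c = (c + 1)*(c^4 + c^3 - 9*c^2 - 9*c) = c*(c + 1)*(c^3 + c^2 - 9*c - 9) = c*(c + 1)^2*(c^2 - 9) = c*(c + 1)^2*(c + 3)*(c - 3)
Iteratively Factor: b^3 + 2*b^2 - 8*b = (b)*(b^2 + 2*b - 8) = b*(b + 4)*(b - 2)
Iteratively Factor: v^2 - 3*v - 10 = (v - 5)*(v + 2)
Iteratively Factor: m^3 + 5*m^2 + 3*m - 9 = (m + 3)*(m^2 + 2*m - 3) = (m - 1)*(m + 3)*(m + 3)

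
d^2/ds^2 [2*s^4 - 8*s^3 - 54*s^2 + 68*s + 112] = 24*s^2 - 48*s - 108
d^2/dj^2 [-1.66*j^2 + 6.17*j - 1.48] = -3.32000000000000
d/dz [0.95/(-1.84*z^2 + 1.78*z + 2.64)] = (3.496*z - 1.691)/(-1.84*z^2 + 1.78*z + 2.64)^2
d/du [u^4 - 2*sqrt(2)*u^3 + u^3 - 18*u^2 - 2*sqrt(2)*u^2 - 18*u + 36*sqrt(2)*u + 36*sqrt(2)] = 4*u^3 - 6*sqrt(2)*u^2 + 3*u^2 - 36*u - 4*sqrt(2)*u - 18 + 36*sqrt(2)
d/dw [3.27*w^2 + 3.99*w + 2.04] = 6.54*w + 3.99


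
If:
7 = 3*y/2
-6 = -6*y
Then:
No Solution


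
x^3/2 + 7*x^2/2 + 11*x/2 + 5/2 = (x/2 + 1/2)*(x + 1)*(x + 5)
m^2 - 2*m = m*(m - 2)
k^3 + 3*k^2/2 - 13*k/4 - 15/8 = (k - 3/2)*(k + 1/2)*(k + 5/2)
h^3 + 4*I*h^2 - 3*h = h*(h + I)*(h + 3*I)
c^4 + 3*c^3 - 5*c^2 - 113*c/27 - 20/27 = (c - 5/3)*(c + 1/3)^2*(c + 4)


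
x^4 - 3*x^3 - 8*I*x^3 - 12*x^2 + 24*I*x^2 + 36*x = x*(x - 3)*(x - 6*I)*(x - 2*I)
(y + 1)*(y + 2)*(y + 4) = y^3 + 7*y^2 + 14*y + 8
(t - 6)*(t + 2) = t^2 - 4*t - 12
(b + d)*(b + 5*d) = b^2 + 6*b*d + 5*d^2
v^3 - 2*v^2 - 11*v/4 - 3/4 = (v - 3)*(v + 1/2)^2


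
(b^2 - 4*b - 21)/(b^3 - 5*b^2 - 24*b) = (b - 7)/(b*(b - 8))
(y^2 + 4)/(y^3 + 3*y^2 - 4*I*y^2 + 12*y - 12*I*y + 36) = (y - 2*I)/(y^2 + y*(3 - 6*I) - 18*I)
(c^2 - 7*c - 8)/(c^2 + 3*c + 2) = (c - 8)/(c + 2)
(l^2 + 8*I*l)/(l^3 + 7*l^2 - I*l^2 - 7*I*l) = (l + 8*I)/(l^2 + l*(7 - I) - 7*I)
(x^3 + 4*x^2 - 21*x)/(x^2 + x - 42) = x*(x - 3)/(x - 6)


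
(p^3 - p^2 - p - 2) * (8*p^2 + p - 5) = 8*p^5 - 7*p^4 - 14*p^3 - 12*p^2 + 3*p + 10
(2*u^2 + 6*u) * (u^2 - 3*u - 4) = 2*u^4 - 26*u^2 - 24*u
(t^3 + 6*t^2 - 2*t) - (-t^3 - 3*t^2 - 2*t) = 2*t^3 + 9*t^2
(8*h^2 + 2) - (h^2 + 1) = 7*h^2 + 1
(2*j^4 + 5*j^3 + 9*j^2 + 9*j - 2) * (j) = 2*j^5 + 5*j^4 + 9*j^3 + 9*j^2 - 2*j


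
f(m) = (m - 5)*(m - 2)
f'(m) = 2*m - 7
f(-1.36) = 21.37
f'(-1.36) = -9.72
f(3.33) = -2.22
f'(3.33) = -0.34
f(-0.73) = 15.64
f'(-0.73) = -8.46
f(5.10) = 0.31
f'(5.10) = 3.20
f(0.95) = 4.25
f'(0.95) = -5.10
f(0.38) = 7.48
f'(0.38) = -6.24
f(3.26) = -2.19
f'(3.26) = -0.48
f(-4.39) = 60.00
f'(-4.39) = -15.78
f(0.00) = 10.00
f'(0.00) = -7.00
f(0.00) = 10.00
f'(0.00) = -7.00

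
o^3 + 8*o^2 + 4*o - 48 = (o - 2)*(o + 4)*(o + 6)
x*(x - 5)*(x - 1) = x^3 - 6*x^2 + 5*x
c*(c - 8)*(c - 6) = c^3 - 14*c^2 + 48*c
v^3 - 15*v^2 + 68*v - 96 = (v - 8)*(v - 4)*(v - 3)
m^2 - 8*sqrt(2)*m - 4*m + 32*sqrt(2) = (m - 4)*(m - 8*sqrt(2))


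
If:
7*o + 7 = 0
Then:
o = -1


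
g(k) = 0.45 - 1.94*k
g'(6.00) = -1.94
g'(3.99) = -1.94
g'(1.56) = -1.94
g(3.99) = -7.29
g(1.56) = -2.58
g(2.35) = -4.11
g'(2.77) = -1.94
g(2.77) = -4.92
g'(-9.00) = -1.94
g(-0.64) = 1.69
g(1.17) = -1.82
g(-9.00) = 17.91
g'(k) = -1.94000000000000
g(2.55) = -4.50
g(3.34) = -6.03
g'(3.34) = -1.94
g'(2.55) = -1.94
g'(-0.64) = -1.94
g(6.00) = -11.19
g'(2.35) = -1.94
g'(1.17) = -1.94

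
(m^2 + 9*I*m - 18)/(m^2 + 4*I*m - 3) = (m + 6*I)/(m + I)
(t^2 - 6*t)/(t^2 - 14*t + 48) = t/(t - 8)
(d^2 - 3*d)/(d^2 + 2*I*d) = (d - 3)/(d + 2*I)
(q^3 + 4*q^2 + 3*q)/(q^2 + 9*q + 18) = q*(q + 1)/(q + 6)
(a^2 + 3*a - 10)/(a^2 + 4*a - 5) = (a - 2)/(a - 1)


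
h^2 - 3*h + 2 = (h - 2)*(h - 1)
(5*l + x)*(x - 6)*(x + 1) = 5*l*x^2 - 25*l*x - 30*l + x^3 - 5*x^2 - 6*x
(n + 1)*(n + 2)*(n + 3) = n^3 + 6*n^2 + 11*n + 6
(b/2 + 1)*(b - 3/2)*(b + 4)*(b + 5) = b^4/2 + 19*b^3/4 + 43*b^2/4 - 17*b/2 - 30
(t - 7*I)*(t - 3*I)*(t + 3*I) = t^3 - 7*I*t^2 + 9*t - 63*I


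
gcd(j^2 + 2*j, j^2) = j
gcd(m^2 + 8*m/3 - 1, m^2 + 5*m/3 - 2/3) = m - 1/3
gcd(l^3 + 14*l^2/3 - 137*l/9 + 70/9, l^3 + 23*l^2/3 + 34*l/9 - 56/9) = l^2 + 19*l/3 - 14/3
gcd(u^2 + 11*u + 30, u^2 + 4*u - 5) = u + 5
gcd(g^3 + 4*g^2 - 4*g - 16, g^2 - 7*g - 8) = 1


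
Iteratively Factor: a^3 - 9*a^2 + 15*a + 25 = (a + 1)*(a^2 - 10*a + 25) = (a - 5)*(a + 1)*(a - 5)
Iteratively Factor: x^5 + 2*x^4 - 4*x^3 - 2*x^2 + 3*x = (x + 3)*(x^4 - x^3 - x^2 + x) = (x + 1)*(x + 3)*(x^3 - 2*x^2 + x) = x*(x + 1)*(x + 3)*(x^2 - 2*x + 1) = x*(x - 1)*(x + 1)*(x + 3)*(x - 1)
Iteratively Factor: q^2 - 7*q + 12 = (q - 3)*(q - 4)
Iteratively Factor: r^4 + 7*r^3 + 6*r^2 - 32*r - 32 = (r + 4)*(r^3 + 3*r^2 - 6*r - 8) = (r + 1)*(r + 4)*(r^2 + 2*r - 8) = (r - 2)*(r + 1)*(r + 4)*(r + 4)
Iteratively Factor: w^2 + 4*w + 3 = (w + 3)*(w + 1)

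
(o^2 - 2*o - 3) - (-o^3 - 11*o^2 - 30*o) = o^3 + 12*o^2 + 28*o - 3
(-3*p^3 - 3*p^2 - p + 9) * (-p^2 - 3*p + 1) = 3*p^5 + 12*p^4 + 7*p^3 - 9*p^2 - 28*p + 9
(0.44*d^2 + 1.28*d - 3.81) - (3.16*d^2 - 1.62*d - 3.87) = -2.72*d^2 + 2.9*d + 0.0600000000000001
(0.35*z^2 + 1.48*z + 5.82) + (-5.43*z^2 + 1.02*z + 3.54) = -5.08*z^2 + 2.5*z + 9.36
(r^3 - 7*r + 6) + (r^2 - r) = r^3 + r^2 - 8*r + 6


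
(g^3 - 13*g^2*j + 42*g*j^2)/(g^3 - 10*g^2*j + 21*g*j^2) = (g - 6*j)/(g - 3*j)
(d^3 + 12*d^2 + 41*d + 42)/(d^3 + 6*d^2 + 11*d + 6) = (d + 7)/(d + 1)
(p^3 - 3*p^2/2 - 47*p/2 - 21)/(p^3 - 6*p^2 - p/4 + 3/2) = 2*(2*p^2 + 9*p + 7)/(4*p^2 - 1)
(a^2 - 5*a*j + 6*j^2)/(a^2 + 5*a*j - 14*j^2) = (a - 3*j)/(a + 7*j)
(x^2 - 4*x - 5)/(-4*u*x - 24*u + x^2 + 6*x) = (-x^2 + 4*x + 5)/(4*u*x + 24*u - x^2 - 6*x)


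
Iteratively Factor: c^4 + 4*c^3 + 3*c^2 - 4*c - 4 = (c + 2)*(c^3 + 2*c^2 - c - 2) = (c + 2)^2*(c^2 - 1) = (c - 1)*(c + 2)^2*(c + 1)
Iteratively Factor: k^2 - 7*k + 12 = (k - 3)*(k - 4)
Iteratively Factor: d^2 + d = (d + 1)*(d)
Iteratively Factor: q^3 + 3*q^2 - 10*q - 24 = (q + 2)*(q^2 + q - 12) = (q - 3)*(q + 2)*(q + 4)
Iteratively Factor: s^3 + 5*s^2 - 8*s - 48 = (s - 3)*(s^2 + 8*s + 16) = (s - 3)*(s + 4)*(s + 4)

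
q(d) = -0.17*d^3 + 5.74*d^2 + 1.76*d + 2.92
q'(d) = -0.51*d^2 + 11.48*d + 1.76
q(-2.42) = 34.69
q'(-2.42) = -29.01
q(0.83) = 8.24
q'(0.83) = 10.94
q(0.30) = 3.96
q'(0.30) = 5.16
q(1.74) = 22.47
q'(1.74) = 20.19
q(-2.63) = 41.09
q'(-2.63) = -31.96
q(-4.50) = 126.73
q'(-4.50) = -60.23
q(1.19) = 12.86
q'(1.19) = 14.70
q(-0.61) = 4.02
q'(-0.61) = -5.43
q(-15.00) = 1841.77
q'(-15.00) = -285.19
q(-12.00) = 1102.12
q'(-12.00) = -209.44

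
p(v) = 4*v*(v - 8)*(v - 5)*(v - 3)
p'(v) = 4*v*(v - 8)*(v - 5) + 4*v*(v - 8)*(v - 3) + 4*v*(v - 5)*(v - 3) + 4*(v - 8)*(v - 5)*(v - 3) = 16*v^3 - 192*v^2 + 632*v - 480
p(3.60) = 53.22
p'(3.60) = 53.38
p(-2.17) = 3272.28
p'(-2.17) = -2919.04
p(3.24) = 26.06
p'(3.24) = 96.34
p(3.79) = 61.01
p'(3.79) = 28.41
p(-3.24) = 7490.02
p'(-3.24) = -5087.41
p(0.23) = -94.45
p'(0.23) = -344.60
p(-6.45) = 40338.97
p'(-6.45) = -16837.46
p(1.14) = -224.59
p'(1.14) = 14.66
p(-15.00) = 496800.00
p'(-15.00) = -107160.00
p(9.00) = 864.00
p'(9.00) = 1320.00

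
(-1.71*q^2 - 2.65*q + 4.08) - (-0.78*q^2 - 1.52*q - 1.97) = -0.93*q^2 - 1.13*q + 6.05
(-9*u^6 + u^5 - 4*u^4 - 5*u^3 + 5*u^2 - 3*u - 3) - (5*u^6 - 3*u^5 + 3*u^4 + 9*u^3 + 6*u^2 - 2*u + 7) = -14*u^6 + 4*u^5 - 7*u^4 - 14*u^3 - u^2 - u - 10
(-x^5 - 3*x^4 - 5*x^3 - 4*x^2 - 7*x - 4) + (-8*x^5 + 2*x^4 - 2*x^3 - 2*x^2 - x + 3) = -9*x^5 - x^4 - 7*x^3 - 6*x^2 - 8*x - 1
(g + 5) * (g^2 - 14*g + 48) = g^3 - 9*g^2 - 22*g + 240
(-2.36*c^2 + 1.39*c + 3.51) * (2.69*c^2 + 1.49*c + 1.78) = -6.3484*c^4 + 0.2227*c^3 + 7.3122*c^2 + 7.7041*c + 6.2478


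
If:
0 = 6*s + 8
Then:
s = -4/3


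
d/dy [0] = 0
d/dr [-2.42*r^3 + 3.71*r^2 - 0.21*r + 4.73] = -7.26*r^2 + 7.42*r - 0.21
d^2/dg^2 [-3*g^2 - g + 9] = -6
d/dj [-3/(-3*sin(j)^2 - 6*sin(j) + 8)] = -18*(sin(j) + 1)*cos(j)/(3*sin(j)^2 + 6*sin(j) - 8)^2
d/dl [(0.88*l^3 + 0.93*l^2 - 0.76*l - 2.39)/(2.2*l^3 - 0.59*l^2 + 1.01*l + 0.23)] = (-2.5652*l^4 + 5.1216*l^3 + 16.8721*l^2 - 2.3924*l + 2.2391)/(4.84*l^6 - 2.596*l^5 + 4.7921*l^4 - 0.1798*l^3 + 0.7487*l^2 + 0.4646*l + 0.0529)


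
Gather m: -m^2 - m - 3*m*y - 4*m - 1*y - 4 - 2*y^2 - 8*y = -m^2 + m*(-3*y - 5) - 2*y^2 - 9*y - 4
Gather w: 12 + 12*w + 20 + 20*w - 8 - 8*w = 24*w + 24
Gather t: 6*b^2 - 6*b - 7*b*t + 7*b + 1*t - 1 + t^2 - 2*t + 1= 6*b^2 + b + t^2 + t*(-7*b - 1)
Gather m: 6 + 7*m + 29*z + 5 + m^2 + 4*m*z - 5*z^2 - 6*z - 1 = m^2 + m*(4*z + 7) - 5*z^2 + 23*z + 10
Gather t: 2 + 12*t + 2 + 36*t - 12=48*t - 8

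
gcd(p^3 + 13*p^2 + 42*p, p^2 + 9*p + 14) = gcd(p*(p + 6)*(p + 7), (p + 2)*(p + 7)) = p + 7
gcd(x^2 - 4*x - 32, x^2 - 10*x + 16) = x - 8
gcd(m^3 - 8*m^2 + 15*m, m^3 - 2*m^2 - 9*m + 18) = m - 3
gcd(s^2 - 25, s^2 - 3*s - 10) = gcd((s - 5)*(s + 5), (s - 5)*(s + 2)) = s - 5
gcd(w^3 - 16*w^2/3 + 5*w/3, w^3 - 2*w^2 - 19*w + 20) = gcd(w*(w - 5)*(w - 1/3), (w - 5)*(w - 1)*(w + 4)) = w - 5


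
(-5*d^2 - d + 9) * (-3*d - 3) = 15*d^3 + 18*d^2 - 24*d - 27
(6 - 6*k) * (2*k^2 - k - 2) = -12*k^3 + 18*k^2 + 6*k - 12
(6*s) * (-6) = -36*s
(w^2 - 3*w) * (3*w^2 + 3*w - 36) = 3*w^4 - 6*w^3 - 45*w^2 + 108*w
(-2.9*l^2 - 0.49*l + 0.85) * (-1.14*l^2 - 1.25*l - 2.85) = 3.306*l^4 + 4.1836*l^3 + 7.9085*l^2 + 0.334*l - 2.4225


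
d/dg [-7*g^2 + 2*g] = 2 - 14*g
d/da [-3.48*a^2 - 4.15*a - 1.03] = -6.96*a - 4.15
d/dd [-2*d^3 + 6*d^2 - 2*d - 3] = -6*d^2 + 12*d - 2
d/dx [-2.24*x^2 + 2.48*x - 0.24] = 2.48 - 4.48*x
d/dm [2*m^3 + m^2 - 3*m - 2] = 6*m^2 + 2*m - 3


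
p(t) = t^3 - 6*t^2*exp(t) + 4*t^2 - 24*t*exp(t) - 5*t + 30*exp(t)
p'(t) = -6*t^2*exp(t) + 3*t^2 - 36*t*exp(t) + 8*t + 6*exp(t) - 5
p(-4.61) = 10.22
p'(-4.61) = 22.32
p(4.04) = -9259.05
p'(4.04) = -13412.56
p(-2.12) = 25.52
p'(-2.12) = -1.83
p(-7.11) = -121.75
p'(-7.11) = 89.74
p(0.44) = 27.04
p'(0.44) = -17.98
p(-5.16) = -5.12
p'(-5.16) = 33.78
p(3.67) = -5366.87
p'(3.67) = -8057.76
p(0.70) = 19.46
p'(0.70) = -42.51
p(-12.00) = -1092.00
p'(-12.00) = 331.00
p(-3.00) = 26.39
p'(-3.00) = 0.99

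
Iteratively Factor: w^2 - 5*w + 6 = (w - 2)*(w - 3)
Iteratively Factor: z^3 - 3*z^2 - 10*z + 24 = (z - 4)*(z^2 + z - 6) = (z - 4)*(z - 2)*(z + 3)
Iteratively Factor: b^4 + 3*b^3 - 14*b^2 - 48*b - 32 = (b + 4)*(b^3 - b^2 - 10*b - 8) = (b - 4)*(b + 4)*(b^2 + 3*b + 2) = (b - 4)*(b + 1)*(b + 4)*(b + 2)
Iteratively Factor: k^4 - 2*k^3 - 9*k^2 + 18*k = (k - 2)*(k^3 - 9*k) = (k - 2)*(k + 3)*(k^2 - 3*k) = k*(k - 2)*(k + 3)*(k - 3)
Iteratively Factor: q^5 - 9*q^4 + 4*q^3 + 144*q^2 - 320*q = (q - 5)*(q^4 - 4*q^3 - 16*q^2 + 64*q) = (q - 5)*(q + 4)*(q^3 - 8*q^2 + 16*q) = q*(q - 5)*(q + 4)*(q^2 - 8*q + 16) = q*(q - 5)*(q - 4)*(q + 4)*(q - 4)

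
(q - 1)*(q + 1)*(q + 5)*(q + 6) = q^4 + 11*q^3 + 29*q^2 - 11*q - 30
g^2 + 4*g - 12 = (g - 2)*(g + 6)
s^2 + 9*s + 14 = (s + 2)*(s + 7)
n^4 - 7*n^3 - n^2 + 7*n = n*(n - 7)*(n - 1)*(n + 1)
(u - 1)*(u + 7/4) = u^2 + 3*u/4 - 7/4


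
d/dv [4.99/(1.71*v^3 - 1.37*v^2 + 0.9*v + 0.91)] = (-25.5987*v^2 + 13.6726*v - 4.491)/(1.71*v^3 - 1.37*v^2 + 0.9*v + 0.91)^2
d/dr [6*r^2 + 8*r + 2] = 12*r + 8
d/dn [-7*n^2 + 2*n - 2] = 2 - 14*n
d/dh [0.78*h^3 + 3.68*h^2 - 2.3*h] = 2.34*h^2 + 7.36*h - 2.3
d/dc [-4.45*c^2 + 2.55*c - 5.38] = 2.55 - 8.9*c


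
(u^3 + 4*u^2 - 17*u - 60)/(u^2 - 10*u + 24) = (u^2 + 8*u + 15)/(u - 6)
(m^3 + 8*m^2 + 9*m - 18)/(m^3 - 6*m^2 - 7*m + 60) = (m^2 + 5*m - 6)/(m^2 - 9*m + 20)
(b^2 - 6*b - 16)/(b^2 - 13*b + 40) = (b + 2)/(b - 5)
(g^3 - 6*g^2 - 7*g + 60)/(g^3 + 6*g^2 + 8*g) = (g^3 - 6*g^2 - 7*g + 60)/(g*(g^2 + 6*g + 8))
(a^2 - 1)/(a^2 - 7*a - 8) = (a - 1)/(a - 8)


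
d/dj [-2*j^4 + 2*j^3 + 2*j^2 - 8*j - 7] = -8*j^3 + 6*j^2 + 4*j - 8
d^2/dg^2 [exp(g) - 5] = exp(g)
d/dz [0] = 0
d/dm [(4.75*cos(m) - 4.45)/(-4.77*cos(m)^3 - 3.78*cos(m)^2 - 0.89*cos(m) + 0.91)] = (-45.315*cos(m)^3 + 45.7245*cos(m)^2 + 33.642*cos(m) - 0.362)*sin(m)/(22.7529*cos(m)^6 + 36.0612*cos(m)^5 + 22.779*cos(m)^4 - 1.953*cos(m)^3 - 6.0875*cos(m)^2 - 1.6198*cos(m) + 0.8281)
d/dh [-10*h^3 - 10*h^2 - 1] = 10*h*(-3*h - 2)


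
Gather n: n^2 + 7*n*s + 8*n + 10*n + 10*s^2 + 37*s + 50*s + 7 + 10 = n^2 + n*(7*s + 18) + 10*s^2 + 87*s + 17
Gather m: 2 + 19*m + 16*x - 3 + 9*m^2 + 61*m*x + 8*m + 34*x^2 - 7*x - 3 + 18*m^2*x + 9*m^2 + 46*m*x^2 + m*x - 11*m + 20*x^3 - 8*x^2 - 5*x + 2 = m^2*(18*x + 18) + m*(46*x^2 + 62*x + 16) + 20*x^3 + 26*x^2 + 4*x - 2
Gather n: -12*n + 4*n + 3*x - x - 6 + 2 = -8*n + 2*x - 4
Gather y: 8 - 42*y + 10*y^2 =10*y^2 - 42*y + 8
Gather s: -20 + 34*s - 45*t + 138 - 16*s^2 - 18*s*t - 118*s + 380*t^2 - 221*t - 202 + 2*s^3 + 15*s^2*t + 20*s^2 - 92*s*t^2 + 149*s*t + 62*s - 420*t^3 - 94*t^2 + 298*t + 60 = 2*s^3 + s^2*(15*t + 4) + s*(-92*t^2 + 131*t - 22) - 420*t^3 + 286*t^2 + 32*t - 24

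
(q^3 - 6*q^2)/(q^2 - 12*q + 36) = q^2/(q - 6)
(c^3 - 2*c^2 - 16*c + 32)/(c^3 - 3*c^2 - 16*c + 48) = (c - 2)/(c - 3)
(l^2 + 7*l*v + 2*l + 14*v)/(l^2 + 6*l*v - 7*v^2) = (-l - 2)/(-l + v)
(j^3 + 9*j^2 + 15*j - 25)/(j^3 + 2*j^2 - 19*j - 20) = (j^2 + 4*j - 5)/(j^2 - 3*j - 4)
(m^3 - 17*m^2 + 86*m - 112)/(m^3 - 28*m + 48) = (m^2 - 15*m + 56)/(m^2 + 2*m - 24)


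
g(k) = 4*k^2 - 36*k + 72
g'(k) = 8*k - 36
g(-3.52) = 248.28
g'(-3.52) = -64.16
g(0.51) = 54.68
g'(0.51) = -31.92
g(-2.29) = 175.42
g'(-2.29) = -54.32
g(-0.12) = 76.38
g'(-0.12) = -36.96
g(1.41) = 29.19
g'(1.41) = -24.72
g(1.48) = 27.48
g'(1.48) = -24.16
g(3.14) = -1.60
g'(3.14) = -10.88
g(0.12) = 67.74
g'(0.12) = -35.04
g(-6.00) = 432.00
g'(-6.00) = -84.00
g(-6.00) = 432.00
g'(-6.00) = -84.00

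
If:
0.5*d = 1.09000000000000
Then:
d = 2.18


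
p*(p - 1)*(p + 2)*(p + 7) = p^4 + 8*p^3 + 5*p^2 - 14*p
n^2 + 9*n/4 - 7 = (n - 7/4)*(n + 4)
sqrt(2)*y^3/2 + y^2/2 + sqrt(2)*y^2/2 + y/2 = y*(y + sqrt(2)/2)*(sqrt(2)*y/2 + sqrt(2)/2)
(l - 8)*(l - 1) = l^2 - 9*l + 8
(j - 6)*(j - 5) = j^2 - 11*j + 30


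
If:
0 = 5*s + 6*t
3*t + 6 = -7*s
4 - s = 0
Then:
No Solution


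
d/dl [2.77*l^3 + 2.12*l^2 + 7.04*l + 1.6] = 8.31*l^2 + 4.24*l + 7.04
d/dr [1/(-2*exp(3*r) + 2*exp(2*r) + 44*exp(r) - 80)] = (3*exp(2*r)/2 - exp(r) - 11)*exp(r)/(exp(3*r) - exp(2*r) - 22*exp(r) + 40)^2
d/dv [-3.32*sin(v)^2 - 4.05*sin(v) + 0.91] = -(6.64*sin(v) + 4.05)*cos(v)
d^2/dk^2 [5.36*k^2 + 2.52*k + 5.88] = 10.7200000000000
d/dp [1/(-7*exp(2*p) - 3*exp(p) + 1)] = (14*exp(p) + 3)*exp(p)/(7*exp(2*p) + 3*exp(p) - 1)^2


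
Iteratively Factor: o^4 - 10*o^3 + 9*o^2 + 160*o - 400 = (o - 5)*(o^3 - 5*o^2 - 16*o + 80) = (o - 5)^2*(o^2 - 16) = (o - 5)^2*(o + 4)*(o - 4)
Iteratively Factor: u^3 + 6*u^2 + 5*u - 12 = (u + 4)*(u^2 + 2*u - 3) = (u - 1)*(u + 4)*(u + 3)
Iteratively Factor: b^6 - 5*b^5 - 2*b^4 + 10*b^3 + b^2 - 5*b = (b - 1)*(b^5 - 4*b^4 - 6*b^3 + 4*b^2 + 5*b) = (b - 5)*(b - 1)*(b^4 + b^3 - b^2 - b) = b*(b - 5)*(b - 1)*(b^3 + b^2 - b - 1) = b*(b - 5)*(b - 1)*(b + 1)*(b^2 - 1) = b*(b - 5)*(b - 1)^2*(b + 1)*(b + 1)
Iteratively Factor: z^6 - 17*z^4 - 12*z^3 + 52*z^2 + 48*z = (z + 3)*(z^5 - 3*z^4 - 8*z^3 + 12*z^2 + 16*z) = z*(z + 3)*(z^4 - 3*z^3 - 8*z^2 + 12*z + 16) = z*(z + 1)*(z + 3)*(z^3 - 4*z^2 - 4*z + 16) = z*(z + 1)*(z + 2)*(z + 3)*(z^2 - 6*z + 8) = z*(z - 2)*(z + 1)*(z + 2)*(z + 3)*(z - 4)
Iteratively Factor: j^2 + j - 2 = (j + 2)*(j - 1)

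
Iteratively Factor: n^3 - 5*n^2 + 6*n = (n)*(n^2 - 5*n + 6) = n*(n - 2)*(n - 3)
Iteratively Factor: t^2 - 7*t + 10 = (t - 2)*(t - 5)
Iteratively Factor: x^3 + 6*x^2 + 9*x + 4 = (x + 4)*(x^2 + 2*x + 1) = (x + 1)*(x + 4)*(x + 1)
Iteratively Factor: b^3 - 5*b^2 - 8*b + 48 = (b + 3)*(b^2 - 8*b + 16) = (b - 4)*(b + 3)*(b - 4)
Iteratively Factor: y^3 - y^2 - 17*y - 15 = (y + 3)*(y^2 - 4*y - 5) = (y - 5)*(y + 3)*(y + 1)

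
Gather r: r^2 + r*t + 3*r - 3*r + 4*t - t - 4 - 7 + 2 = r^2 + r*t + 3*t - 9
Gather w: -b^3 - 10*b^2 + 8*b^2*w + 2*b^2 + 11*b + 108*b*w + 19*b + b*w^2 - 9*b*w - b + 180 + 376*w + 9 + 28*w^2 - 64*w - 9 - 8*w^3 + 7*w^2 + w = -b^3 - 8*b^2 + 29*b - 8*w^3 + w^2*(b + 35) + w*(8*b^2 + 99*b + 313) + 180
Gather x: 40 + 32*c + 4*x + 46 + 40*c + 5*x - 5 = 72*c + 9*x + 81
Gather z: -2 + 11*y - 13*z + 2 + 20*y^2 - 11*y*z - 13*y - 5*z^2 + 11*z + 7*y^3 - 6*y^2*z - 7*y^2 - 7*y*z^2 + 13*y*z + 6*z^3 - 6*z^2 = 7*y^3 + 13*y^2 - 2*y + 6*z^3 + z^2*(-7*y - 11) + z*(-6*y^2 + 2*y - 2)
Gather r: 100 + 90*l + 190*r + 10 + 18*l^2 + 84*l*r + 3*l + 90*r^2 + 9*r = 18*l^2 + 93*l + 90*r^2 + r*(84*l + 199) + 110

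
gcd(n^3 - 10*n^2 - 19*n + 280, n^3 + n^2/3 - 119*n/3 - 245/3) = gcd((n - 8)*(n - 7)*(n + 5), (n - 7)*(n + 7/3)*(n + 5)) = n^2 - 2*n - 35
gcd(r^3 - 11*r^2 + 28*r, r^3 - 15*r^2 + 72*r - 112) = r^2 - 11*r + 28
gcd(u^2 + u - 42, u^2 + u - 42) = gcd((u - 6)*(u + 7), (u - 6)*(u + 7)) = u^2 + u - 42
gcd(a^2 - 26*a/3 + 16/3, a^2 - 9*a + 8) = a - 8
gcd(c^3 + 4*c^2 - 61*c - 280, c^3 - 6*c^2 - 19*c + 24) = c - 8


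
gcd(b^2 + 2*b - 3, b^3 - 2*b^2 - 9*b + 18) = b + 3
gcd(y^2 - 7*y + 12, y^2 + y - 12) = y - 3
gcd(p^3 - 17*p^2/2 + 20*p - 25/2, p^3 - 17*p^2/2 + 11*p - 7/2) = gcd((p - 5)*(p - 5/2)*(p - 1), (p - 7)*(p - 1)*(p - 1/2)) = p - 1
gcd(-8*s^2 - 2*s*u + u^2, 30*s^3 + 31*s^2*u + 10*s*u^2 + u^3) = 2*s + u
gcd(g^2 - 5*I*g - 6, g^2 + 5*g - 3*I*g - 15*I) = g - 3*I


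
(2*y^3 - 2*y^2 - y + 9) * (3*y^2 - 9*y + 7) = 6*y^5 - 24*y^4 + 29*y^3 + 22*y^2 - 88*y + 63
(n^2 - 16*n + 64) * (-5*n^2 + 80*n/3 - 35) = -5*n^4 + 320*n^3/3 - 2345*n^2/3 + 6800*n/3 - 2240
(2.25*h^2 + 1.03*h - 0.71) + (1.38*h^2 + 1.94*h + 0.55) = 3.63*h^2 + 2.97*h - 0.16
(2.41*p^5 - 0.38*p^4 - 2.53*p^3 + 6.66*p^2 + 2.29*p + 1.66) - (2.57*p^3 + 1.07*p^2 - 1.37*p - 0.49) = 2.41*p^5 - 0.38*p^4 - 5.1*p^3 + 5.59*p^2 + 3.66*p + 2.15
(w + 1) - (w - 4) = 5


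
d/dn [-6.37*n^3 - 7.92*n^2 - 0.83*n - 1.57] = -19.11*n^2 - 15.84*n - 0.83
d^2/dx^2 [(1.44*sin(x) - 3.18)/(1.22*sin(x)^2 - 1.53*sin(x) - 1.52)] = (-2.143296*sin(x)^5 + 16.244544*sin(x)^4 - 29.542788*sin(x)^3 + 5.98222199999999*sin(x)^2 + 40.91436*sin(x) - 33.379836)/(1.815848*sin(x)^6 - 6.831756*sin(x)^5 + 1.78059*sin(x)^4 + 13.441815*sin(x)^3 - 2.21844*sin(x)^2 - 10.604736*sin(x) - 3.511808)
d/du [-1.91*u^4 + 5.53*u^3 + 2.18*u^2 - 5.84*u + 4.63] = -7.64*u^3 + 16.59*u^2 + 4.36*u - 5.84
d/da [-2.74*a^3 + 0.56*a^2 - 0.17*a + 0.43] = -8.22*a^2 + 1.12*a - 0.17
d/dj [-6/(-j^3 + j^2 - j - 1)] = 6*(-3*j^2 + 2*j - 1)/(j^3 - j^2 + j + 1)^2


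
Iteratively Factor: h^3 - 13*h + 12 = (h - 3)*(h^2 + 3*h - 4) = (h - 3)*(h - 1)*(h + 4)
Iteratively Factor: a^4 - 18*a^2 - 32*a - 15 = (a + 1)*(a^3 - a^2 - 17*a - 15) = (a - 5)*(a + 1)*(a^2 + 4*a + 3) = (a - 5)*(a + 1)*(a + 3)*(a + 1)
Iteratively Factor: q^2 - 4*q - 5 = (q + 1)*(q - 5)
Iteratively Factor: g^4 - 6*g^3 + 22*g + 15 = (g - 3)*(g^3 - 3*g^2 - 9*g - 5) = (g - 3)*(g + 1)*(g^2 - 4*g - 5) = (g - 3)*(g + 1)^2*(g - 5)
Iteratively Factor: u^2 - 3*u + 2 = (u - 1)*(u - 2)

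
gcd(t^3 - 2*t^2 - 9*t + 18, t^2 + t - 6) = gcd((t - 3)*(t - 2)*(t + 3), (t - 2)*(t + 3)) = t^2 + t - 6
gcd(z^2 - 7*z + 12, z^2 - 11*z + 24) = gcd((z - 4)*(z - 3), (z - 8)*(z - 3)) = z - 3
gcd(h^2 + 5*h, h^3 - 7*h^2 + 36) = 1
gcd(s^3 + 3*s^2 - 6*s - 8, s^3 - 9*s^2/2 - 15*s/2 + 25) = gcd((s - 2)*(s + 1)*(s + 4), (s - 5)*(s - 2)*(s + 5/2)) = s - 2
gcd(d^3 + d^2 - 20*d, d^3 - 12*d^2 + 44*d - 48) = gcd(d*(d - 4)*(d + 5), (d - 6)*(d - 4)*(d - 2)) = d - 4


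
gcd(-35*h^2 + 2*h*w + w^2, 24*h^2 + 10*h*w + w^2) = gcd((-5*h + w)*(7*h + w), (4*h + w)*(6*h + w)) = 1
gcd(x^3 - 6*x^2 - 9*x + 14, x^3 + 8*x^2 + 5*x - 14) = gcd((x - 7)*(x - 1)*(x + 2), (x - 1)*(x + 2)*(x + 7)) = x^2 + x - 2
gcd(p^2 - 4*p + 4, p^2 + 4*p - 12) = p - 2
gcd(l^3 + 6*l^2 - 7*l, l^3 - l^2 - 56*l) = l^2 + 7*l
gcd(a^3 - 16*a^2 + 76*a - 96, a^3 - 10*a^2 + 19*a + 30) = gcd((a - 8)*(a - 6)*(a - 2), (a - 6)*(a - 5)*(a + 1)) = a - 6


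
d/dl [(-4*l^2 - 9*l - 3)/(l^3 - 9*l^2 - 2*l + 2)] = 2*(2*l^4 + 9*l^3 - 32*l^2 - 35*l - 12)/(l^6 - 18*l^5 + 77*l^4 + 40*l^3 - 32*l^2 - 8*l + 4)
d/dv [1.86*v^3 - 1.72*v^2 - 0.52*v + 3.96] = 5.58*v^2 - 3.44*v - 0.52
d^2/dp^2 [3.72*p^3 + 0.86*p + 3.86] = 22.32*p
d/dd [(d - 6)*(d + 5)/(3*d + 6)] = (d^2 + 4*d + 28)/(3*(d^2 + 4*d + 4))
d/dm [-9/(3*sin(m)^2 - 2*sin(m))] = 18*(3/tan(m) - cos(m)/sin(m)^2)/(3*sin(m) - 2)^2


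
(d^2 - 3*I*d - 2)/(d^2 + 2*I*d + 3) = (d - 2*I)/(d + 3*I)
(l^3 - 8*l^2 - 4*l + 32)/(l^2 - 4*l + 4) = (l^2 - 6*l - 16)/(l - 2)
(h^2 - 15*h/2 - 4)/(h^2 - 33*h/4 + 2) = 2*(2*h + 1)/(4*h - 1)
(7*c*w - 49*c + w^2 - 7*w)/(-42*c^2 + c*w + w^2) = (w - 7)/(-6*c + w)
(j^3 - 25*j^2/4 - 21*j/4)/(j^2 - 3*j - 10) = j*(-4*j^2 + 25*j + 21)/(4*(-j^2 + 3*j + 10))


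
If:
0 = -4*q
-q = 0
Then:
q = 0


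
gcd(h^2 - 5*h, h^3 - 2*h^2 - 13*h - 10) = h - 5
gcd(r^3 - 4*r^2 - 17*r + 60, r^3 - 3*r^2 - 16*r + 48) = r^2 + r - 12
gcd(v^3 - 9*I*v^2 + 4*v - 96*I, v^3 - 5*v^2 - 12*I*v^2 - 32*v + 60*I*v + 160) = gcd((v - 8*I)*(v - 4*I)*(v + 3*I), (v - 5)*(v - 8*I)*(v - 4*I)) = v^2 - 12*I*v - 32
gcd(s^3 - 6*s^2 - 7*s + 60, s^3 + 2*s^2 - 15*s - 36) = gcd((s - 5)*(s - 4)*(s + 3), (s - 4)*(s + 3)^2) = s^2 - s - 12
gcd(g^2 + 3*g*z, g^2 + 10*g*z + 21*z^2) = g + 3*z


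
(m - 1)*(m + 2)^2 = m^3 + 3*m^2 - 4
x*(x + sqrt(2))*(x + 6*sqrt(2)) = x^3 + 7*sqrt(2)*x^2 + 12*x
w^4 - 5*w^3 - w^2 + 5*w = w*(w - 5)*(w - 1)*(w + 1)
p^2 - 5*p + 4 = (p - 4)*(p - 1)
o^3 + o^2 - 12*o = o*(o - 3)*(o + 4)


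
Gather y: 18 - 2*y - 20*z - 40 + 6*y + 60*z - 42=4*y + 40*z - 64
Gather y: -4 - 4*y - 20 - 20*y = -24*y - 24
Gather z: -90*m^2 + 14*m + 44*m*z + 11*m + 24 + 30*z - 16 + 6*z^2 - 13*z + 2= -90*m^2 + 25*m + 6*z^2 + z*(44*m + 17) + 10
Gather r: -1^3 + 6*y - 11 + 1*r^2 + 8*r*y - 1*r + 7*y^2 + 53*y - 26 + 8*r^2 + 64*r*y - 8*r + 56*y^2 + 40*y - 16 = 9*r^2 + r*(72*y - 9) + 63*y^2 + 99*y - 54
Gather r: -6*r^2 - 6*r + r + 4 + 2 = -6*r^2 - 5*r + 6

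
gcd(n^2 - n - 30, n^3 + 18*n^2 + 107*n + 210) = n + 5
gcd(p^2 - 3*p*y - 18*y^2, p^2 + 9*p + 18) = 1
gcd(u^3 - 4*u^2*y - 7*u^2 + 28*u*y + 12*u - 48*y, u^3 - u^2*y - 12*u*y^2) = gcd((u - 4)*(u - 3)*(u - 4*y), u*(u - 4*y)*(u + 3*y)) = -u + 4*y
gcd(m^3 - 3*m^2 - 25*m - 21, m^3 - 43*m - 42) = m^2 - 6*m - 7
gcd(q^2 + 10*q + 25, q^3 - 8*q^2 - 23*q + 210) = q + 5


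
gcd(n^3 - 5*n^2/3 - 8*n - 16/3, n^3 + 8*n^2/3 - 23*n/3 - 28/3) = n + 1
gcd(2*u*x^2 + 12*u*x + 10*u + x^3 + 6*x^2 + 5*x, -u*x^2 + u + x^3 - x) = x + 1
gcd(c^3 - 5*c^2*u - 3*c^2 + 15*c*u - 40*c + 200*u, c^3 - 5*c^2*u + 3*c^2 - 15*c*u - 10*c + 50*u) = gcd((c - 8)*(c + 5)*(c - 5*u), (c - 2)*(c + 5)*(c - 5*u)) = -c^2 + 5*c*u - 5*c + 25*u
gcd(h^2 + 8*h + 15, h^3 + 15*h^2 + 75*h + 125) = h + 5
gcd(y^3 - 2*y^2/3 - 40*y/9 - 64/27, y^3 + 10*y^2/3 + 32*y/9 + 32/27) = y^2 + 2*y + 8/9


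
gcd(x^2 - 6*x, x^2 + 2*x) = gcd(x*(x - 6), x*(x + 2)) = x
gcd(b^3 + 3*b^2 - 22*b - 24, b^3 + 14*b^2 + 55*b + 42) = b^2 + 7*b + 6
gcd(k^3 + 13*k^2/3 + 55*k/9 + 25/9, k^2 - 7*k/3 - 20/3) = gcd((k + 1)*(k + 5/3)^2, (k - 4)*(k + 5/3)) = k + 5/3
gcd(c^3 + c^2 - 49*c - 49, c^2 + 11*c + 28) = c + 7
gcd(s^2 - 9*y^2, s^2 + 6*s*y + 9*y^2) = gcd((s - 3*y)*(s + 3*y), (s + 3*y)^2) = s + 3*y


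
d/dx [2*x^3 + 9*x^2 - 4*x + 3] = 6*x^2 + 18*x - 4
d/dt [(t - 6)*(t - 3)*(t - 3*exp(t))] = -3*t^2*exp(t) + 3*t^2 + 21*t*exp(t) - 18*t - 27*exp(t) + 18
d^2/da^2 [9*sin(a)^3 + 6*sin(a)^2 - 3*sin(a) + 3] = -81*sin(a)^3 - 24*sin(a)^2 + 57*sin(a) + 12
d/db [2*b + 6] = 2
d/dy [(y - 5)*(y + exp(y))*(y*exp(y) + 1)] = (y - 5)*(y + 1)*(y + exp(y))*exp(y) + (y - 5)*(y*exp(y) + 1)*(exp(y) + 1) + (y + exp(y))*(y*exp(y) + 1)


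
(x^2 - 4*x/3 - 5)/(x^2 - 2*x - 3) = (x + 5/3)/(x + 1)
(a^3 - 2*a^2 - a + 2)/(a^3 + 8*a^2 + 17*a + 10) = (a^2 - 3*a + 2)/(a^2 + 7*a + 10)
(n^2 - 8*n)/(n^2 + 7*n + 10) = n*(n - 8)/(n^2 + 7*n + 10)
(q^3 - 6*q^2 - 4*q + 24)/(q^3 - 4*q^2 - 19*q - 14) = (q^2 - 8*q + 12)/(q^2 - 6*q - 7)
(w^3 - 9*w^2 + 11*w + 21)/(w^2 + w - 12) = (w^2 - 6*w - 7)/(w + 4)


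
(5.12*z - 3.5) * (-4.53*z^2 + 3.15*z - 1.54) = -23.1936*z^3 + 31.983*z^2 - 18.9098*z + 5.39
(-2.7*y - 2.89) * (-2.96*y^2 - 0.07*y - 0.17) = 7.992*y^3 + 8.7434*y^2 + 0.6613*y + 0.4913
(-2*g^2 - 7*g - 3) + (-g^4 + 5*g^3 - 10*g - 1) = -g^4 + 5*g^3 - 2*g^2 - 17*g - 4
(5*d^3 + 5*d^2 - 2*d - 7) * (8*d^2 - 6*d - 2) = 40*d^5 + 10*d^4 - 56*d^3 - 54*d^2 + 46*d + 14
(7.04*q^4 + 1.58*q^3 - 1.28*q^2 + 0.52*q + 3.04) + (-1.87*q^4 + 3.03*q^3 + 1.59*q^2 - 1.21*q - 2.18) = 5.17*q^4 + 4.61*q^3 + 0.31*q^2 - 0.69*q + 0.86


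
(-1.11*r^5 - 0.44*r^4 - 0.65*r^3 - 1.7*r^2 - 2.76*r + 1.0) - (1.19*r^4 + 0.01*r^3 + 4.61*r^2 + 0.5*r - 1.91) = -1.11*r^5 - 1.63*r^4 - 0.66*r^3 - 6.31*r^2 - 3.26*r + 2.91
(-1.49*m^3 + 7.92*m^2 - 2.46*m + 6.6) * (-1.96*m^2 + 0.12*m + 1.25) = 2.9204*m^5 - 15.702*m^4 + 3.9095*m^3 - 3.3312*m^2 - 2.283*m + 8.25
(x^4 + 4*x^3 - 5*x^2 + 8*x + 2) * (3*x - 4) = 3*x^5 + 8*x^4 - 31*x^3 + 44*x^2 - 26*x - 8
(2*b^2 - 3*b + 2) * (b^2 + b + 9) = 2*b^4 - b^3 + 17*b^2 - 25*b + 18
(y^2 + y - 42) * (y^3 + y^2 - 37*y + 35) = y^5 + 2*y^4 - 78*y^3 - 44*y^2 + 1589*y - 1470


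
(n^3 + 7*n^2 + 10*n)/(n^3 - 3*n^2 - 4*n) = (n^2 + 7*n + 10)/(n^2 - 3*n - 4)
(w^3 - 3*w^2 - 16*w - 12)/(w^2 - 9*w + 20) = (w^3 - 3*w^2 - 16*w - 12)/(w^2 - 9*w + 20)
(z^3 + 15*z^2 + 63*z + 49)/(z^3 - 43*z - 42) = (z^2 + 14*z + 49)/(z^2 - z - 42)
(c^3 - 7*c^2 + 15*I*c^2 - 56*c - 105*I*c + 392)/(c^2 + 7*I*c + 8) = (c^2 + 7*c*(-1 + I) - 49*I)/(c - I)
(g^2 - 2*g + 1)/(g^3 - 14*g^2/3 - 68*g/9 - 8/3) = 9*(-g^2 + 2*g - 1)/(-9*g^3 + 42*g^2 + 68*g + 24)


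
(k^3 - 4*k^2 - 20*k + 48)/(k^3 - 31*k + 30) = (k^3 - 4*k^2 - 20*k + 48)/(k^3 - 31*k + 30)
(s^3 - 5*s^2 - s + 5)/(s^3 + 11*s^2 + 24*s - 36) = (s^2 - 4*s - 5)/(s^2 + 12*s + 36)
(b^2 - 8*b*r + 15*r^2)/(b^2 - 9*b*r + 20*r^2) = (-b + 3*r)/(-b + 4*r)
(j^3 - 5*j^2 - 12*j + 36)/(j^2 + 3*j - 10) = (j^2 - 3*j - 18)/(j + 5)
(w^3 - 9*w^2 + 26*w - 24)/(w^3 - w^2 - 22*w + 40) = (w - 3)/(w + 5)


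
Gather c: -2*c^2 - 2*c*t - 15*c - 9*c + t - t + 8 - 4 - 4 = -2*c^2 + c*(-2*t - 24)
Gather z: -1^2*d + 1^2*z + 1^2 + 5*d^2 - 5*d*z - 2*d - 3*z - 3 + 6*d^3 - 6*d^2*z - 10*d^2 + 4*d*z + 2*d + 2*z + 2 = 6*d^3 - 5*d^2 - d + z*(-6*d^2 - d)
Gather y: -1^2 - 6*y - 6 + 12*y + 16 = 6*y + 9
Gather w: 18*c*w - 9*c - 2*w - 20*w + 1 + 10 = -9*c + w*(18*c - 22) + 11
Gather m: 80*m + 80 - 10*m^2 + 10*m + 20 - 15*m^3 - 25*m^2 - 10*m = -15*m^3 - 35*m^2 + 80*m + 100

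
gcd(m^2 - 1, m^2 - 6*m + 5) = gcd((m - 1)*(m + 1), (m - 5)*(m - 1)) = m - 1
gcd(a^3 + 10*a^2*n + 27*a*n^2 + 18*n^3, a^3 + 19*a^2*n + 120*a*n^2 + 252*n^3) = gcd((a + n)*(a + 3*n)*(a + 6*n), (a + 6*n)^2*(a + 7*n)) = a + 6*n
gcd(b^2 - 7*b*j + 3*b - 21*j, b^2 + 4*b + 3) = b + 3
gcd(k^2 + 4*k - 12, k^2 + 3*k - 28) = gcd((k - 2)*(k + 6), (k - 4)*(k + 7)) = 1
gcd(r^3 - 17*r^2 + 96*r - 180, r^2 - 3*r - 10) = r - 5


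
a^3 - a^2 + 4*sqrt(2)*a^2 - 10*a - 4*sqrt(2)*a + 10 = (a - 1)*(a - sqrt(2))*(a + 5*sqrt(2))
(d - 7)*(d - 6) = d^2 - 13*d + 42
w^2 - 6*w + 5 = (w - 5)*(w - 1)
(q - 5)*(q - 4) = q^2 - 9*q + 20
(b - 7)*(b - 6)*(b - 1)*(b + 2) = b^4 - 12*b^3 + 27*b^2 + 68*b - 84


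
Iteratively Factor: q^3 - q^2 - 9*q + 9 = (q - 1)*(q^2 - 9) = (q - 3)*(q - 1)*(q + 3)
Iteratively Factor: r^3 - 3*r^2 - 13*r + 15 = (r - 5)*(r^2 + 2*r - 3) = (r - 5)*(r + 3)*(r - 1)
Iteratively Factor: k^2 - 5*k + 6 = (k - 3)*(k - 2)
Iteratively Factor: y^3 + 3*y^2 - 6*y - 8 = (y + 4)*(y^2 - y - 2) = (y - 2)*(y + 4)*(y + 1)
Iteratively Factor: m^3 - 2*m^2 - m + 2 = (m - 1)*(m^2 - m - 2) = (m - 2)*(m - 1)*(m + 1)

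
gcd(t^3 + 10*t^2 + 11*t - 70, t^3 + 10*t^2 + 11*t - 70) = t^3 + 10*t^2 + 11*t - 70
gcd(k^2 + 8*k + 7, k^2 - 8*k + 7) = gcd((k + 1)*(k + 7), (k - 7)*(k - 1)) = 1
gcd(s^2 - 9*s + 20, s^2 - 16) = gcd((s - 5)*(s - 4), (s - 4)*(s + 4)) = s - 4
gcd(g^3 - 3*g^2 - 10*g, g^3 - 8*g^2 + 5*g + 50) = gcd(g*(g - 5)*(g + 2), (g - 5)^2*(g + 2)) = g^2 - 3*g - 10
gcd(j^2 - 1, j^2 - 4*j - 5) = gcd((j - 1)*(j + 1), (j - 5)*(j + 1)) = j + 1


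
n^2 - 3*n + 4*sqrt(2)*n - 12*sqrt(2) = (n - 3)*(n + 4*sqrt(2))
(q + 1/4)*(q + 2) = q^2 + 9*q/4 + 1/2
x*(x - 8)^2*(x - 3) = x^4 - 19*x^3 + 112*x^2 - 192*x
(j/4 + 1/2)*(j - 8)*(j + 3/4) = j^3/4 - 21*j^2/16 - 41*j/8 - 3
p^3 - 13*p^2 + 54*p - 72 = (p - 6)*(p - 4)*(p - 3)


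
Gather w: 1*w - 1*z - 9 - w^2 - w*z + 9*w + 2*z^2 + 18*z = -w^2 + w*(10 - z) + 2*z^2 + 17*z - 9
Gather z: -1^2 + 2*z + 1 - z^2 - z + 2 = -z^2 + z + 2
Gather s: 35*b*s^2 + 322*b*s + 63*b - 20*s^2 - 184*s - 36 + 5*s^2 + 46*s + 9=63*b + s^2*(35*b - 15) + s*(322*b - 138) - 27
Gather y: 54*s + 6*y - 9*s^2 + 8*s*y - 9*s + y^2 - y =-9*s^2 + 45*s + y^2 + y*(8*s + 5)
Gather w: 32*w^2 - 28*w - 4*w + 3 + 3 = 32*w^2 - 32*w + 6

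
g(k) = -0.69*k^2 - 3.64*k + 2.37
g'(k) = -1.38*k - 3.64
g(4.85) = -31.51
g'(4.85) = -10.33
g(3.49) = -18.74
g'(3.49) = -8.46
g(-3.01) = 7.07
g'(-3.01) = 0.51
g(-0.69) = 4.55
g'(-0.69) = -2.69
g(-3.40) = 6.77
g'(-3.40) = 1.05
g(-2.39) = 7.13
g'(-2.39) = -0.34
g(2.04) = -7.93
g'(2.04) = -6.46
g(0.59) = -0.02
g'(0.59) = -4.45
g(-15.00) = -98.28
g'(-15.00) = 17.06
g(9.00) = -86.28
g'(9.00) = -16.06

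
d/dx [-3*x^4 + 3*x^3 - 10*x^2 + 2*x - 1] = -12*x^3 + 9*x^2 - 20*x + 2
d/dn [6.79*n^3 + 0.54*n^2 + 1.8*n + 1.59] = 20.37*n^2 + 1.08*n + 1.8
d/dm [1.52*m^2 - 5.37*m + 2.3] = 3.04*m - 5.37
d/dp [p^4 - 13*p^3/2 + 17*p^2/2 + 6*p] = 4*p^3 - 39*p^2/2 + 17*p + 6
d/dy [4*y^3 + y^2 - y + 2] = 12*y^2 + 2*y - 1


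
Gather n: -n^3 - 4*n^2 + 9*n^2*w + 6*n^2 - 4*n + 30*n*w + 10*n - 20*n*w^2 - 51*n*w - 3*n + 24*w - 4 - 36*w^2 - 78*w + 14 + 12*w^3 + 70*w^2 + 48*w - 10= -n^3 + n^2*(9*w + 2) + n*(-20*w^2 - 21*w + 3) + 12*w^3 + 34*w^2 - 6*w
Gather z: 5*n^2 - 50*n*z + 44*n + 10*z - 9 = 5*n^2 + 44*n + z*(10 - 50*n) - 9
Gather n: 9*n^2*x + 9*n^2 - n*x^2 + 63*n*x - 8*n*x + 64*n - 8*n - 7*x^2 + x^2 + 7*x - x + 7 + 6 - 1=n^2*(9*x + 9) + n*(-x^2 + 55*x + 56) - 6*x^2 + 6*x + 12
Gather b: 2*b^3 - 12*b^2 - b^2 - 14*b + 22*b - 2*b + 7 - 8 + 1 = 2*b^3 - 13*b^2 + 6*b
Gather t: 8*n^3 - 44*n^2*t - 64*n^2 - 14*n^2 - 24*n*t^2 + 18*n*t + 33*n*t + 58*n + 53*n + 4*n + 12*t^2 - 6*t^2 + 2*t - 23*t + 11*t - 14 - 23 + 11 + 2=8*n^3 - 78*n^2 + 115*n + t^2*(6 - 24*n) + t*(-44*n^2 + 51*n - 10) - 24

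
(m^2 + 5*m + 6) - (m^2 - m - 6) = 6*m + 12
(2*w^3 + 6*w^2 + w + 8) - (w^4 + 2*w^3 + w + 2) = -w^4 + 6*w^2 + 6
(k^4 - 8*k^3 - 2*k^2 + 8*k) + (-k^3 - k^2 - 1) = k^4 - 9*k^3 - 3*k^2 + 8*k - 1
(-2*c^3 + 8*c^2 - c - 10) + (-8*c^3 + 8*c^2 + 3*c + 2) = -10*c^3 + 16*c^2 + 2*c - 8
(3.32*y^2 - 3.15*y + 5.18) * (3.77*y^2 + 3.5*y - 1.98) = 12.5164*y^4 - 0.2555*y^3 + 1.93*y^2 + 24.367*y - 10.2564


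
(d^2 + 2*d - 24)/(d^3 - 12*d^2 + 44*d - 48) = (d + 6)/(d^2 - 8*d + 12)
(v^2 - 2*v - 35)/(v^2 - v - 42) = (v + 5)/(v + 6)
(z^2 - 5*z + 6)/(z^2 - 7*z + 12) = (z - 2)/(z - 4)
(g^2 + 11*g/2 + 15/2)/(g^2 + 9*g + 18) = (g + 5/2)/(g + 6)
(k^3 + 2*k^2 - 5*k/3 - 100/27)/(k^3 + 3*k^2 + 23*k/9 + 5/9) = (9*k^2 + 3*k - 20)/(3*(3*k^2 + 4*k + 1))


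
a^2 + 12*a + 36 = (a + 6)^2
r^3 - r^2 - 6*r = r*(r - 3)*(r + 2)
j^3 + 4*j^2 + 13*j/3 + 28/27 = (j + 1/3)*(j + 4/3)*(j + 7/3)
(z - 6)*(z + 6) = z^2 - 36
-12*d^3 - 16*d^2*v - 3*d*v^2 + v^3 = (-6*d + v)*(d + v)*(2*d + v)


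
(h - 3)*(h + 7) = h^2 + 4*h - 21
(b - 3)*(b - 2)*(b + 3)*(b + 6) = b^4 + 4*b^3 - 21*b^2 - 36*b + 108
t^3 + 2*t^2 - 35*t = t*(t - 5)*(t + 7)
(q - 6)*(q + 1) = q^2 - 5*q - 6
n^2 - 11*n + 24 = (n - 8)*(n - 3)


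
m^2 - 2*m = m*(m - 2)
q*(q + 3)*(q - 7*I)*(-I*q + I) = -I*q^4 - 7*q^3 - 2*I*q^3 - 14*q^2 + 3*I*q^2 + 21*q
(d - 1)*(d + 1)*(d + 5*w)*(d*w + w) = d^4*w + 5*d^3*w^2 + d^3*w + 5*d^2*w^2 - d^2*w - 5*d*w^2 - d*w - 5*w^2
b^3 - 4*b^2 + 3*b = b*(b - 3)*(b - 1)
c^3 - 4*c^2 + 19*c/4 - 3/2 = (c - 2)*(c - 3/2)*(c - 1/2)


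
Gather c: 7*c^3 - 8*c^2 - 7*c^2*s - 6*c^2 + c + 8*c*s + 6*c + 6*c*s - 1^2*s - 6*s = 7*c^3 + c^2*(-7*s - 14) + c*(14*s + 7) - 7*s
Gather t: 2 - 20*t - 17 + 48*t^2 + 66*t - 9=48*t^2 + 46*t - 24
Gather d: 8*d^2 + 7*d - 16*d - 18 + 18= 8*d^2 - 9*d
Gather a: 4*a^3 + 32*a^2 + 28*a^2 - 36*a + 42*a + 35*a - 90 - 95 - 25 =4*a^3 + 60*a^2 + 41*a - 210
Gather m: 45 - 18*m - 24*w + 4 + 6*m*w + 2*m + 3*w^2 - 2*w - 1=m*(6*w - 16) + 3*w^2 - 26*w + 48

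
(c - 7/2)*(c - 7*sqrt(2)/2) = c^2 - 7*sqrt(2)*c/2 - 7*c/2 + 49*sqrt(2)/4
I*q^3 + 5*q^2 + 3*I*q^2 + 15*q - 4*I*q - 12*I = (q + 3)*(q - 4*I)*(I*q + 1)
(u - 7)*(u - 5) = u^2 - 12*u + 35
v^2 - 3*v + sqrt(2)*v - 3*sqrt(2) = (v - 3)*(v + sqrt(2))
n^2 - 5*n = n*(n - 5)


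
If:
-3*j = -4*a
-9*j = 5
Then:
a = -5/12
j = -5/9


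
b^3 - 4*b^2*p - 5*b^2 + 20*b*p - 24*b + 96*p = (b - 8)*(b + 3)*(b - 4*p)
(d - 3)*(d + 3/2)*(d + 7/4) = d^3 + d^2/4 - 57*d/8 - 63/8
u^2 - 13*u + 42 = (u - 7)*(u - 6)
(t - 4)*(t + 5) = t^2 + t - 20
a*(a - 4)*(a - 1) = a^3 - 5*a^2 + 4*a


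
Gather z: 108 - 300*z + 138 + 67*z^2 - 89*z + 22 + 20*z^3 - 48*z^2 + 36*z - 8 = 20*z^3 + 19*z^2 - 353*z + 260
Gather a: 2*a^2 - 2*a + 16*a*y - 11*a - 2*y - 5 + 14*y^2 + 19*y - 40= 2*a^2 + a*(16*y - 13) + 14*y^2 + 17*y - 45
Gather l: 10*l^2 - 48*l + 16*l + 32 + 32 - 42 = 10*l^2 - 32*l + 22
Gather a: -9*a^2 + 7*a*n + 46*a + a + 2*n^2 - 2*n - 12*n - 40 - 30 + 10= -9*a^2 + a*(7*n + 47) + 2*n^2 - 14*n - 60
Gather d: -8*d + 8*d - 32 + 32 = 0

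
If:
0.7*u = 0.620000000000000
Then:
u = 0.89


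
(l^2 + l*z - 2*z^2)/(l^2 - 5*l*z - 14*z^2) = (-l + z)/(-l + 7*z)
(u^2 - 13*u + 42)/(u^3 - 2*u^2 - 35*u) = (u - 6)/(u*(u + 5))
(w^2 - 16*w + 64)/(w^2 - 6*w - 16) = (w - 8)/(w + 2)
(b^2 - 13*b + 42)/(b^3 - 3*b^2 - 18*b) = (b - 7)/(b*(b + 3))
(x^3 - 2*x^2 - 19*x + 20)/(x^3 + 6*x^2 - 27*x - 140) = (x - 1)/(x + 7)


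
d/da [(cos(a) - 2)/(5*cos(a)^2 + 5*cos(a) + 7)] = (5*cos(a)^2 - 20*cos(a) - 17)*sin(a)/(-5*sin(a)^2 + 5*cos(a) + 12)^2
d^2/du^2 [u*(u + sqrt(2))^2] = 6*u + 4*sqrt(2)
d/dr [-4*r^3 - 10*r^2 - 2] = 4*r*(-3*r - 5)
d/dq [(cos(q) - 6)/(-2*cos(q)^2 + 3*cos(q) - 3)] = (24*cos(q) - cos(2*q) - 16)*sin(q)/(-3*cos(q) + cos(2*q) + 4)^2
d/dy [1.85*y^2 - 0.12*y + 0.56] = 3.7*y - 0.12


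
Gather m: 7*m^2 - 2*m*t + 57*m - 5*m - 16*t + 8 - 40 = 7*m^2 + m*(52 - 2*t) - 16*t - 32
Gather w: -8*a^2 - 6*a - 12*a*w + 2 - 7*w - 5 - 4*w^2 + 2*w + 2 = -8*a^2 - 6*a - 4*w^2 + w*(-12*a - 5) - 1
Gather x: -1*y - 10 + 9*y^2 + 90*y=9*y^2 + 89*y - 10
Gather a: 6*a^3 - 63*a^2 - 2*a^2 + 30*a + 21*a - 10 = 6*a^3 - 65*a^2 + 51*a - 10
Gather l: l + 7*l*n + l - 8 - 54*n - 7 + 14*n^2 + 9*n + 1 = l*(7*n + 2) + 14*n^2 - 45*n - 14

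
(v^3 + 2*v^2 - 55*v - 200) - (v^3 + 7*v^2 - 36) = -5*v^2 - 55*v - 164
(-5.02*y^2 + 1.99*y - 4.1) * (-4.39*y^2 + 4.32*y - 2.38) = 22.0378*y^4 - 30.4225*y^3 + 38.5434*y^2 - 22.4482*y + 9.758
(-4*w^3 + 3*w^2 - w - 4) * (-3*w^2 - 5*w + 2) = 12*w^5 + 11*w^4 - 20*w^3 + 23*w^2 + 18*w - 8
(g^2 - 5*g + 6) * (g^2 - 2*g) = g^4 - 7*g^3 + 16*g^2 - 12*g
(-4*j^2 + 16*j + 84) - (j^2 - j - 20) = -5*j^2 + 17*j + 104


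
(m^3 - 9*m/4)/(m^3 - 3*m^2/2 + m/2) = (4*m^2 - 9)/(2*(2*m^2 - 3*m + 1))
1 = 1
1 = 1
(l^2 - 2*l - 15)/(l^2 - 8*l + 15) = (l + 3)/(l - 3)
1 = 1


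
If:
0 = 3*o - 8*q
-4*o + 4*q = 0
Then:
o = 0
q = 0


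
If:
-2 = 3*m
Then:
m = -2/3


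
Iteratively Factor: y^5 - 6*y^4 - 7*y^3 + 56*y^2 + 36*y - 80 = (y + 2)*(y^4 - 8*y^3 + 9*y^2 + 38*y - 40) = (y - 4)*(y + 2)*(y^3 - 4*y^2 - 7*y + 10) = (y - 4)*(y + 2)^2*(y^2 - 6*y + 5) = (y - 4)*(y - 1)*(y + 2)^2*(y - 5)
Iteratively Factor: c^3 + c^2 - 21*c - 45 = (c - 5)*(c^2 + 6*c + 9) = (c - 5)*(c + 3)*(c + 3)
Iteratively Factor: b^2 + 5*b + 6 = (b + 3)*(b + 2)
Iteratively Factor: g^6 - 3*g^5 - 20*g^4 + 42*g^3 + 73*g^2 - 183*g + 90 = (g - 5)*(g^5 + 2*g^4 - 10*g^3 - 8*g^2 + 33*g - 18) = (g - 5)*(g - 1)*(g^4 + 3*g^3 - 7*g^2 - 15*g + 18) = (g - 5)*(g - 1)*(g + 3)*(g^3 - 7*g + 6) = (g - 5)*(g - 2)*(g - 1)*(g + 3)*(g^2 + 2*g - 3) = (g - 5)*(g - 2)*(g - 1)*(g + 3)^2*(g - 1)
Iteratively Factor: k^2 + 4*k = (k + 4)*(k)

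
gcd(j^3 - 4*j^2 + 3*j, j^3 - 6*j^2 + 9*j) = j^2 - 3*j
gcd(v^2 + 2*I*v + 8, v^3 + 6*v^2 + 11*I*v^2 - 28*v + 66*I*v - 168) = v + 4*I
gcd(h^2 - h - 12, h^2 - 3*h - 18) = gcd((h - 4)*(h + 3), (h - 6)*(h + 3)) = h + 3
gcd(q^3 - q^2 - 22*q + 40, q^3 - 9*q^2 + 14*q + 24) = q - 4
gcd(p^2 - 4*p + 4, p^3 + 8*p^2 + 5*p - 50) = p - 2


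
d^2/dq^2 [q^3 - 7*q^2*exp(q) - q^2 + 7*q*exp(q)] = -7*q^2*exp(q) - 21*q*exp(q) + 6*q - 2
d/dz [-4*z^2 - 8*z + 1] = -8*z - 8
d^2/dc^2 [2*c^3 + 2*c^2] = 12*c + 4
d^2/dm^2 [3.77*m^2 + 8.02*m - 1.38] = 7.54000000000000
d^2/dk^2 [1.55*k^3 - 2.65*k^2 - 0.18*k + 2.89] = 9.3*k - 5.3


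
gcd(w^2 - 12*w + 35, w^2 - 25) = w - 5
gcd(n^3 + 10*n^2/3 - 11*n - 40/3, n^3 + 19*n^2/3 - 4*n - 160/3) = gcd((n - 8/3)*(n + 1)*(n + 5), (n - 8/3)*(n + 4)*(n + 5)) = n^2 + 7*n/3 - 40/3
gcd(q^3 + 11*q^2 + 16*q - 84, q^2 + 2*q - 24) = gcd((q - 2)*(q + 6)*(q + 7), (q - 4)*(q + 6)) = q + 6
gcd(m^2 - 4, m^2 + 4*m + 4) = m + 2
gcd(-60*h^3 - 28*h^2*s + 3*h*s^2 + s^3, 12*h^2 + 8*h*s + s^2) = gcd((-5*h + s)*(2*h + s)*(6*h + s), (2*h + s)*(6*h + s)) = 12*h^2 + 8*h*s + s^2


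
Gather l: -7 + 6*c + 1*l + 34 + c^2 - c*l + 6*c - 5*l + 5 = c^2 + 12*c + l*(-c - 4) + 32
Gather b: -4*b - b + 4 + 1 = 5 - 5*b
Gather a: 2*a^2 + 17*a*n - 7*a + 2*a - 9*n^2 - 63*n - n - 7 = 2*a^2 + a*(17*n - 5) - 9*n^2 - 64*n - 7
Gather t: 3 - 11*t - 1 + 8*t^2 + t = 8*t^2 - 10*t + 2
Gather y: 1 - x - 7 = -x - 6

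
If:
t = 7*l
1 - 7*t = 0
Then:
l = 1/49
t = 1/7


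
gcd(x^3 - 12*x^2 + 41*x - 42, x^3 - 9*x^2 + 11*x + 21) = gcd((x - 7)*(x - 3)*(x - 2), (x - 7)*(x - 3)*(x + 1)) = x^2 - 10*x + 21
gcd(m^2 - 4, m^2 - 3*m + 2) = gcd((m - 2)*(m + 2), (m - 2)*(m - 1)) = m - 2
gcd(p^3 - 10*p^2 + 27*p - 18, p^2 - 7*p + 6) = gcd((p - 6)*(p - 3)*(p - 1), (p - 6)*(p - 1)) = p^2 - 7*p + 6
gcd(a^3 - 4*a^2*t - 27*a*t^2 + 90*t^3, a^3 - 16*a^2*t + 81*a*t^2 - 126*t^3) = a^2 - 9*a*t + 18*t^2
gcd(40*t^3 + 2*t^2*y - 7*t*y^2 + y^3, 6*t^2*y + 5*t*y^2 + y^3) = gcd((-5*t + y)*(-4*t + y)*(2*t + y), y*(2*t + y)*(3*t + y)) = 2*t + y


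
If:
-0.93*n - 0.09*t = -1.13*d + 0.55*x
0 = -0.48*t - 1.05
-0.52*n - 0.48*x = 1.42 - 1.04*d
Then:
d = 0.422550052687039*x + 3.74861696522655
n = 4.76646469968388 - 0.0779768177028451*x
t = -2.19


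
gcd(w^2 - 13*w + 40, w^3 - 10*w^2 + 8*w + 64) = w - 8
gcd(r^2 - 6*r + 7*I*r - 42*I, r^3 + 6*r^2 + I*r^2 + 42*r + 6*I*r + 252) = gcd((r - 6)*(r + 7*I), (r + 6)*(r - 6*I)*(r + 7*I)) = r + 7*I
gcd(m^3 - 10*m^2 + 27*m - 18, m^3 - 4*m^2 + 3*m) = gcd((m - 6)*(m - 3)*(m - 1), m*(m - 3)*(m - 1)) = m^2 - 4*m + 3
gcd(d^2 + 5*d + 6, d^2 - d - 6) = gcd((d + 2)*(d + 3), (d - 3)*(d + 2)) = d + 2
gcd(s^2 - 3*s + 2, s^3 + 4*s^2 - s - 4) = s - 1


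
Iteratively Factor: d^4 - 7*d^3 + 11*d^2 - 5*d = (d - 5)*(d^3 - 2*d^2 + d) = (d - 5)*(d - 1)*(d^2 - d) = d*(d - 5)*(d - 1)*(d - 1)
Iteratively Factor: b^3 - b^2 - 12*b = (b + 3)*(b^2 - 4*b) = b*(b + 3)*(b - 4)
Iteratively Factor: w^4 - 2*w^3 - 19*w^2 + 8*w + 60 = (w + 2)*(w^3 - 4*w^2 - 11*w + 30) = (w + 2)*(w + 3)*(w^2 - 7*w + 10) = (w - 5)*(w + 2)*(w + 3)*(w - 2)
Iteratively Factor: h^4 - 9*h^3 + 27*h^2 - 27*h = (h - 3)*(h^3 - 6*h^2 + 9*h) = (h - 3)^2*(h^2 - 3*h) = h*(h - 3)^2*(h - 3)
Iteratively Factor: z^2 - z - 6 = (z + 2)*(z - 3)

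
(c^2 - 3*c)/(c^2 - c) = (c - 3)/(c - 1)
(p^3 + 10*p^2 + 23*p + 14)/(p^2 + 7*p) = p + 3 + 2/p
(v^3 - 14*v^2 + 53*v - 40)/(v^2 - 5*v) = v - 9 + 8/v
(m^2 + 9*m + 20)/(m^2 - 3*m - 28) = (m + 5)/(m - 7)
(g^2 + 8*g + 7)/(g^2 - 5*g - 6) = (g + 7)/(g - 6)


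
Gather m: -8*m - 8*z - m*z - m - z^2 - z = m*(-z - 9) - z^2 - 9*z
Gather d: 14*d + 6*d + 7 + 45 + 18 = 20*d + 70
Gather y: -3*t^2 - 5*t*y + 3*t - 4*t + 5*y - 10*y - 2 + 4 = -3*t^2 - t + y*(-5*t - 5) + 2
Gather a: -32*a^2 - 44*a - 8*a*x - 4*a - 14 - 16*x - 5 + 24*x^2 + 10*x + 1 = -32*a^2 + a*(-8*x - 48) + 24*x^2 - 6*x - 18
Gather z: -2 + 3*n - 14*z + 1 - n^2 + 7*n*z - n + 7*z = -n^2 + 2*n + z*(7*n - 7) - 1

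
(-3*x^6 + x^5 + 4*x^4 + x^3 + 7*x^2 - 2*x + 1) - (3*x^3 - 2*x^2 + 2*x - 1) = -3*x^6 + x^5 + 4*x^4 - 2*x^3 + 9*x^2 - 4*x + 2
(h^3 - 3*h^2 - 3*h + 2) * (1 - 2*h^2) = -2*h^5 + 6*h^4 + 7*h^3 - 7*h^2 - 3*h + 2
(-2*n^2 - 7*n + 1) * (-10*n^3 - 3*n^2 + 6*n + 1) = 20*n^5 + 76*n^4 - n^3 - 47*n^2 - n + 1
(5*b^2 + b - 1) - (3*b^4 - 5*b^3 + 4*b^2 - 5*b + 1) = -3*b^4 + 5*b^3 + b^2 + 6*b - 2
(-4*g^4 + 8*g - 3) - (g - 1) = -4*g^4 + 7*g - 2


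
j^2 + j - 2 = (j - 1)*(j + 2)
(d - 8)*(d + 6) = d^2 - 2*d - 48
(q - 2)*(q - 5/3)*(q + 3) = q^3 - 2*q^2/3 - 23*q/3 + 10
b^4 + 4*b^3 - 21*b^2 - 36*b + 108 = (b - 3)*(b - 2)*(b + 3)*(b + 6)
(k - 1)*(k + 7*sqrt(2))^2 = k^3 - k^2 + 14*sqrt(2)*k^2 - 14*sqrt(2)*k + 98*k - 98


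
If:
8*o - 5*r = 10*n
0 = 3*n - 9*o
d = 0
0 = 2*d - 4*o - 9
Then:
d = 0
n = -27/4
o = -9/4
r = 99/10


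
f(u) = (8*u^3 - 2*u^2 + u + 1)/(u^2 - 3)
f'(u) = -2*u*(8*u^3 - 2*u^2 + u + 1)/(u^2 - 3)^2 + (24*u^2 - 4*u + 1)/(u^2 - 3) = (8*u^4 - 73*u^2 + 10*u - 3)/(u^4 - 6*u^2 + 9)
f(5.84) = 49.25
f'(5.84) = 7.10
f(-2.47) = -43.29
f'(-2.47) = -18.23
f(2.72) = 34.08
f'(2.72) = -4.03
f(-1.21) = 11.27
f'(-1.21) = -44.44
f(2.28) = 39.89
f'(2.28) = -29.69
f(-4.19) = -43.06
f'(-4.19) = 5.38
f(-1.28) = 14.93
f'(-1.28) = -61.45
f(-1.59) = 80.11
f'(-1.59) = -684.01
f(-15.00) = -123.71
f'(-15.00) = 7.88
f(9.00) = 72.82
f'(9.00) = 7.67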